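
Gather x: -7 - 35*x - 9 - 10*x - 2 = -45*x - 18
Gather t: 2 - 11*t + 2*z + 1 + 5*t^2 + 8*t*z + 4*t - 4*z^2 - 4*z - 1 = 5*t^2 + t*(8*z - 7) - 4*z^2 - 2*z + 2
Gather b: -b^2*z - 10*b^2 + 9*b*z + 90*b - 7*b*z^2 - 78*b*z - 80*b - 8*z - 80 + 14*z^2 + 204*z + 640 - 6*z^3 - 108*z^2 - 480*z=b^2*(-z - 10) + b*(-7*z^2 - 69*z + 10) - 6*z^3 - 94*z^2 - 284*z + 560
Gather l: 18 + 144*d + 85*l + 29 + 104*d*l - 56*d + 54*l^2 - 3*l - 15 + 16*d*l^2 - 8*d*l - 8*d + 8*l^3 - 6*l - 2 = 80*d + 8*l^3 + l^2*(16*d + 54) + l*(96*d + 76) + 30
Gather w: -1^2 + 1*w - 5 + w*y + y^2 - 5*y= w*(y + 1) + y^2 - 5*y - 6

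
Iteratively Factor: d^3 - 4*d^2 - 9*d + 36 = (d - 4)*(d^2 - 9) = (d - 4)*(d - 3)*(d + 3)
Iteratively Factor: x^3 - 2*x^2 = (x - 2)*(x^2) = x*(x - 2)*(x)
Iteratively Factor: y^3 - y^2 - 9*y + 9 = (y - 1)*(y^2 - 9) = (y - 1)*(y + 3)*(y - 3)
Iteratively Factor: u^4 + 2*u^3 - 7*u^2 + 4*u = (u + 4)*(u^3 - 2*u^2 + u) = u*(u + 4)*(u^2 - 2*u + 1) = u*(u - 1)*(u + 4)*(u - 1)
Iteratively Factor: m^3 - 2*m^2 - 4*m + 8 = (m + 2)*(m^2 - 4*m + 4) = (m - 2)*(m + 2)*(m - 2)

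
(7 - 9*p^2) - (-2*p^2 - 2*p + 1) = -7*p^2 + 2*p + 6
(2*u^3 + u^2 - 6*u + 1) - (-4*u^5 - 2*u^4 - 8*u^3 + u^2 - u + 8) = 4*u^5 + 2*u^4 + 10*u^3 - 5*u - 7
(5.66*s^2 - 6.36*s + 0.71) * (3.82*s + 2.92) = 21.6212*s^3 - 7.768*s^2 - 15.859*s + 2.0732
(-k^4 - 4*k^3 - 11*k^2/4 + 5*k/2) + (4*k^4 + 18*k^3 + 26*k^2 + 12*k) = 3*k^4 + 14*k^3 + 93*k^2/4 + 29*k/2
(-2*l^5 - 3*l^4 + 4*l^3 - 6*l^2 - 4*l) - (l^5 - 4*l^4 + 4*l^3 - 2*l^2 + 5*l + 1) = -3*l^5 + l^4 - 4*l^2 - 9*l - 1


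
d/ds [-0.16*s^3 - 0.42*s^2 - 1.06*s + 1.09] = -0.48*s^2 - 0.84*s - 1.06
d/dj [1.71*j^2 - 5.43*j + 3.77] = 3.42*j - 5.43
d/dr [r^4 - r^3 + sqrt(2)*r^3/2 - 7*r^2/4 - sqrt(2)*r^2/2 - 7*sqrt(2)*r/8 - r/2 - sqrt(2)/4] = 4*r^3 - 3*r^2 + 3*sqrt(2)*r^2/2 - 7*r/2 - sqrt(2)*r - 7*sqrt(2)/8 - 1/2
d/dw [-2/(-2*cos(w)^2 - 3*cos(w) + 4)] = 2*(4*cos(w) + 3)*sin(w)/(3*cos(w) + cos(2*w) - 3)^2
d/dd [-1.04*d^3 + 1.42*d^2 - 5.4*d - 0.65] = -3.12*d^2 + 2.84*d - 5.4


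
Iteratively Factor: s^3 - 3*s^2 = (s)*(s^2 - 3*s) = s^2*(s - 3)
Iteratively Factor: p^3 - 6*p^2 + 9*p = (p - 3)*(p^2 - 3*p) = p*(p - 3)*(p - 3)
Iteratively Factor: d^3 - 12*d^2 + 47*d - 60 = (d - 5)*(d^2 - 7*d + 12) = (d - 5)*(d - 4)*(d - 3)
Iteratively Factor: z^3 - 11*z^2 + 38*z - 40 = (z - 4)*(z^2 - 7*z + 10) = (z - 4)*(z - 2)*(z - 5)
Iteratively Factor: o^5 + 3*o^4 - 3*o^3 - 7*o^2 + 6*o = (o + 2)*(o^4 + o^3 - 5*o^2 + 3*o) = (o - 1)*(o + 2)*(o^3 + 2*o^2 - 3*o) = (o - 1)*(o + 2)*(o + 3)*(o^2 - o) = (o - 1)^2*(o + 2)*(o + 3)*(o)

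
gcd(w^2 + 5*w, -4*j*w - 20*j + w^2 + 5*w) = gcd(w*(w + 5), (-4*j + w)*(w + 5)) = w + 5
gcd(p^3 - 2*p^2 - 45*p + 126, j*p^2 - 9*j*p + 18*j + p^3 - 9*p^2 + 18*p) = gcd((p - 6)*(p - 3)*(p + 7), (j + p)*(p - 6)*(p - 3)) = p^2 - 9*p + 18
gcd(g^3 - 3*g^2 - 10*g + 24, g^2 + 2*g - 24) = g - 4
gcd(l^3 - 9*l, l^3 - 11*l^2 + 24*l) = l^2 - 3*l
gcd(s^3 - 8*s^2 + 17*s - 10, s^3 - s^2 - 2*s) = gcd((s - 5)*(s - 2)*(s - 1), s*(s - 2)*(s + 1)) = s - 2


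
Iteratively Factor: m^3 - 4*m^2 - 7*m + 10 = (m - 1)*(m^2 - 3*m - 10) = (m - 5)*(m - 1)*(m + 2)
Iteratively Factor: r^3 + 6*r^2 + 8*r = (r)*(r^2 + 6*r + 8) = r*(r + 2)*(r + 4)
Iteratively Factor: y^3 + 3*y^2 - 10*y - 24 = (y + 2)*(y^2 + y - 12) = (y + 2)*(y + 4)*(y - 3)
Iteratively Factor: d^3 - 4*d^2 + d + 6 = (d + 1)*(d^2 - 5*d + 6) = (d - 2)*(d + 1)*(d - 3)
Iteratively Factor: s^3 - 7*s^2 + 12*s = (s)*(s^2 - 7*s + 12) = s*(s - 4)*(s - 3)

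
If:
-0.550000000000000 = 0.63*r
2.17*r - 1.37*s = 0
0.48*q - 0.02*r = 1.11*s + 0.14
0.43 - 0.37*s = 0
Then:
No Solution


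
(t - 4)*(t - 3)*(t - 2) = t^3 - 9*t^2 + 26*t - 24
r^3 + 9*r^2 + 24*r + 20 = (r + 2)^2*(r + 5)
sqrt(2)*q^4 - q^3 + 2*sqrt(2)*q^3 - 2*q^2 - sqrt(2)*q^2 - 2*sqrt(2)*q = q*(q + 2)*(q - sqrt(2))*(sqrt(2)*q + 1)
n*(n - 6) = n^2 - 6*n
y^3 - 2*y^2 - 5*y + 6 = (y - 3)*(y - 1)*(y + 2)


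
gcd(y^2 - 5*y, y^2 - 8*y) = y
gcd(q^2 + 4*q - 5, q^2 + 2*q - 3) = q - 1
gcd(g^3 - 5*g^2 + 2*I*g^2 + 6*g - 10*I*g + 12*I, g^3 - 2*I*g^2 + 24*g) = 1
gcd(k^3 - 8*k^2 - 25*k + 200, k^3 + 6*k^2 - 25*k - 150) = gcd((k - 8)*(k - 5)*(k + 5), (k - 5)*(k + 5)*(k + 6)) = k^2 - 25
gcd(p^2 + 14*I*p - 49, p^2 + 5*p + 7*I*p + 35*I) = p + 7*I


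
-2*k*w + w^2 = w*(-2*k + w)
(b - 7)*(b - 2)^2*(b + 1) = b^4 - 10*b^3 + 21*b^2 + 4*b - 28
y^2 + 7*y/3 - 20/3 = (y - 5/3)*(y + 4)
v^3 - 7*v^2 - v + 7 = (v - 7)*(v - 1)*(v + 1)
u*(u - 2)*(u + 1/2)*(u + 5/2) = u^4 + u^3 - 19*u^2/4 - 5*u/2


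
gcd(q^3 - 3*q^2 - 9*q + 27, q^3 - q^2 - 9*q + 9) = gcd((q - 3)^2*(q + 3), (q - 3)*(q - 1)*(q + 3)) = q^2 - 9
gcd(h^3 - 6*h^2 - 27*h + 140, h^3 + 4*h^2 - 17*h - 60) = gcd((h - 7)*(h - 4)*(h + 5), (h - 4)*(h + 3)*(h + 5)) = h^2 + h - 20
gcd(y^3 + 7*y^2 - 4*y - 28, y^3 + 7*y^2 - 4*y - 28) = y^3 + 7*y^2 - 4*y - 28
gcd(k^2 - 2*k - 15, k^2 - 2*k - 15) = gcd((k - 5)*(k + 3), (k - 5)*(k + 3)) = k^2 - 2*k - 15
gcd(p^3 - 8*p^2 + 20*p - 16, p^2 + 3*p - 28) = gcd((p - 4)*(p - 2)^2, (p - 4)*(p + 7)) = p - 4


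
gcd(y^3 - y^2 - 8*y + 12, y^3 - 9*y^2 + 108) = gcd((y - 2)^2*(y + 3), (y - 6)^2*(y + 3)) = y + 3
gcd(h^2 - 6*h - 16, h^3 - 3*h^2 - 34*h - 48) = h^2 - 6*h - 16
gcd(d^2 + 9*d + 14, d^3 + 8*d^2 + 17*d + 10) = d + 2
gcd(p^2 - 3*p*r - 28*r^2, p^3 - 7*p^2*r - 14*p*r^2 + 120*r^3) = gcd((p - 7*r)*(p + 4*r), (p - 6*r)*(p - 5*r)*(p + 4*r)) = p + 4*r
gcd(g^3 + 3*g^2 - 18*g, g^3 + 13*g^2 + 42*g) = g^2 + 6*g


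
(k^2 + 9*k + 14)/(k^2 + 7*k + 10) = (k + 7)/(k + 5)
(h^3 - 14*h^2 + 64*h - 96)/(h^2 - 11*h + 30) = (h^2 - 8*h + 16)/(h - 5)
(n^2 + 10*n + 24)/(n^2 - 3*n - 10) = (n^2 + 10*n + 24)/(n^2 - 3*n - 10)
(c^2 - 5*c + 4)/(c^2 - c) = (c - 4)/c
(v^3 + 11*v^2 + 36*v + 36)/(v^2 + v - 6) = (v^2 + 8*v + 12)/(v - 2)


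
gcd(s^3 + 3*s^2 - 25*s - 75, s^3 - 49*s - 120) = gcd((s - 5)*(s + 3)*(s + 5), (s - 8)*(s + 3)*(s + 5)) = s^2 + 8*s + 15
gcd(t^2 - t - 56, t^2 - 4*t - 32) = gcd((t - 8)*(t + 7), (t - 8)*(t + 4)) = t - 8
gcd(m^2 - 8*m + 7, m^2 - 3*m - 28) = m - 7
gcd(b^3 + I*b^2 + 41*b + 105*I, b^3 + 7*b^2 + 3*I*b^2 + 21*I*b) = b + 3*I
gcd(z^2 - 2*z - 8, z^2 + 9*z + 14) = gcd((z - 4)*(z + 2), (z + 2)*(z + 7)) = z + 2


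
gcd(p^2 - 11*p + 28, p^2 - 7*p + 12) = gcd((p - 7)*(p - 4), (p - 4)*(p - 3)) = p - 4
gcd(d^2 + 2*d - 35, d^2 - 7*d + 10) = d - 5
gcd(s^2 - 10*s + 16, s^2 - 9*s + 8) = s - 8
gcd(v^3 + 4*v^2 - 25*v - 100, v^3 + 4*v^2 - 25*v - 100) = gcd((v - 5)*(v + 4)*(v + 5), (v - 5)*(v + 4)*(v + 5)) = v^3 + 4*v^2 - 25*v - 100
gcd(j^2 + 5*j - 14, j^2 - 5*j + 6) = j - 2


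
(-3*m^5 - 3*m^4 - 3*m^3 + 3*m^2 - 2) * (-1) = 3*m^5 + 3*m^4 + 3*m^3 - 3*m^2 + 2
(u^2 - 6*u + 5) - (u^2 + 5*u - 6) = 11 - 11*u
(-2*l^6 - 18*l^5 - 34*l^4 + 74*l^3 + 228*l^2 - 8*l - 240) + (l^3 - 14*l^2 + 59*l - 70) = -2*l^6 - 18*l^5 - 34*l^4 + 75*l^3 + 214*l^2 + 51*l - 310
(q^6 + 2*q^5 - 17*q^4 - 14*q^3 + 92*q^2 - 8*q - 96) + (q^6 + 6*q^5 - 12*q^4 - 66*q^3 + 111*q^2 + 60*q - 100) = 2*q^6 + 8*q^5 - 29*q^4 - 80*q^3 + 203*q^2 + 52*q - 196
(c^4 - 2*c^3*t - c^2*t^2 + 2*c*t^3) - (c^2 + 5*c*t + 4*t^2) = c^4 - 2*c^3*t - c^2*t^2 - c^2 + 2*c*t^3 - 5*c*t - 4*t^2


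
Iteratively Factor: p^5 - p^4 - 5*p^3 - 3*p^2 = (p + 1)*(p^4 - 2*p^3 - 3*p^2) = (p - 3)*(p + 1)*(p^3 + p^2) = p*(p - 3)*(p + 1)*(p^2 + p) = p^2*(p - 3)*(p + 1)*(p + 1)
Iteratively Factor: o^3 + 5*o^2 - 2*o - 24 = (o + 4)*(o^2 + o - 6) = (o - 2)*(o + 4)*(o + 3)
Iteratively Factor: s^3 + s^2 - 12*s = (s + 4)*(s^2 - 3*s) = (s - 3)*(s + 4)*(s)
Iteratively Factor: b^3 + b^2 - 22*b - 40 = (b + 4)*(b^2 - 3*b - 10) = (b - 5)*(b + 4)*(b + 2)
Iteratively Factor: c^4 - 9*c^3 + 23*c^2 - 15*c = (c - 1)*(c^3 - 8*c^2 + 15*c) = (c - 5)*(c - 1)*(c^2 - 3*c) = c*(c - 5)*(c - 1)*(c - 3)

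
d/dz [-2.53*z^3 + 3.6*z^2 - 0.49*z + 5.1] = -7.59*z^2 + 7.2*z - 0.49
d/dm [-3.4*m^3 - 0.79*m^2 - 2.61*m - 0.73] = -10.2*m^2 - 1.58*m - 2.61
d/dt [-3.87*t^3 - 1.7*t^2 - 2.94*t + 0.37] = -11.61*t^2 - 3.4*t - 2.94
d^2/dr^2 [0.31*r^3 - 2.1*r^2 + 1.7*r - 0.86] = 1.86*r - 4.2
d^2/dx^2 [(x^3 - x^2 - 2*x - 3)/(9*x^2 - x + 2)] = 2*(-188*x^3 - 681*x^2 + 201*x + 43)/(729*x^6 - 243*x^5 + 513*x^4 - 109*x^3 + 114*x^2 - 12*x + 8)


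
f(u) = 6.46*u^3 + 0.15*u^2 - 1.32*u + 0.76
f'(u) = 19.38*u^2 + 0.3*u - 1.32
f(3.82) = 358.01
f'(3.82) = 282.63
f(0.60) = 1.42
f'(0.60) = 5.84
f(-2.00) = -47.68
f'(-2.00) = 75.60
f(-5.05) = -820.72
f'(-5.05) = 491.40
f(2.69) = 124.04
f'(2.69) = 139.72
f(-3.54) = -279.27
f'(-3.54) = 240.48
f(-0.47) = 0.74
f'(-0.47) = 2.82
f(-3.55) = -281.68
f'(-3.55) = 241.85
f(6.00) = 1393.60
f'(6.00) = 698.16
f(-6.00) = -1381.28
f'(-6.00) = 694.56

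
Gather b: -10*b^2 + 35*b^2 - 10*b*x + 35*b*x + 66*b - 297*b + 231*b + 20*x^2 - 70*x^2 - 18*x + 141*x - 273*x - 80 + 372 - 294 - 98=25*b^2 + 25*b*x - 50*x^2 - 150*x - 100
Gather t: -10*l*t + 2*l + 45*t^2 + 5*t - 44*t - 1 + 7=2*l + 45*t^2 + t*(-10*l - 39) + 6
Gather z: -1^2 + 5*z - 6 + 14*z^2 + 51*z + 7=14*z^2 + 56*z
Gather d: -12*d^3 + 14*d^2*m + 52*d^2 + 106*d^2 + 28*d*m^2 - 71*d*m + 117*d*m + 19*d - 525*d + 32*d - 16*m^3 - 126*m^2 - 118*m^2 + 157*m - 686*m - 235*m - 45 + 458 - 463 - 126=-12*d^3 + d^2*(14*m + 158) + d*(28*m^2 + 46*m - 474) - 16*m^3 - 244*m^2 - 764*m - 176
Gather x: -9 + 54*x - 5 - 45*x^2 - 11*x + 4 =-45*x^2 + 43*x - 10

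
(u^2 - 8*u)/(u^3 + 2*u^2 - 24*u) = (u - 8)/(u^2 + 2*u - 24)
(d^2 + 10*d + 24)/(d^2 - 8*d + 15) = (d^2 + 10*d + 24)/(d^2 - 8*d + 15)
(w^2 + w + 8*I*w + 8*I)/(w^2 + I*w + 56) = (w + 1)/(w - 7*I)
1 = 1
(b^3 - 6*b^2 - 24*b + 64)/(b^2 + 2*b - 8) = b - 8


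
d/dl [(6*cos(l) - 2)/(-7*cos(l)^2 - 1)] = 2*(-21*cos(l)^2 + 14*cos(l) + 3)*sin(l)/(7*sin(l)^2 - 8)^2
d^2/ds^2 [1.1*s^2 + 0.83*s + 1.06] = 2.20000000000000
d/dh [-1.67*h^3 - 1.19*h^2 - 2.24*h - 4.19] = -5.01*h^2 - 2.38*h - 2.24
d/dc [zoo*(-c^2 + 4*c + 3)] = zoo*(c - 2)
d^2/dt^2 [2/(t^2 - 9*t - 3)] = 4*(t^2 - 9*t - (2*t - 9)^2 - 3)/(-t^2 + 9*t + 3)^3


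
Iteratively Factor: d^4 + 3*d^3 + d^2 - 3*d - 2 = (d - 1)*(d^3 + 4*d^2 + 5*d + 2) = (d - 1)*(d + 2)*(d^2 + 2*d + 1) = (d - 1)*(d + 1)*(d + 2)*(d + 1)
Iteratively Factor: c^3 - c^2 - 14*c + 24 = (c - 2)*(c^2 + c - 12) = (c - 3)*(c - 2)*(c + 4)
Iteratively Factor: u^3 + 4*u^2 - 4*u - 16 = (u - 2)*(u^2 + 6*u + 8) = (u - 2)*(u + 4)*(u + 2)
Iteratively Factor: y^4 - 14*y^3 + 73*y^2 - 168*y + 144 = (y - 4)*(y^3 - 10*y^2 + 33*y - 36) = (y - 4)*(y - 3)*(y^2 - 7*y + 12) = (y - 4)^2*(y - 3)*(y - 3)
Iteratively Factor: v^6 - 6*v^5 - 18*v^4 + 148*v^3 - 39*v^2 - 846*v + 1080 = (v - 5)*(v^5 - v^4 - 23*v^3 + 33*v^2 + 126*v - 216) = (v - 5)*(v - 3)*(v^4 + 2*v^3 - 17*v^2 - 18*v + 72) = (v - 5)*(v - 3)*(v + 3)*(v^3 - v^2 - 14*v + 24) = (v - 5)*(v - 3)*(v + 3)*(v + 4)*(v^2 - 5*v + 6) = (v - 5)*(v - 3)^2*(v + 3)*(v + 4)*(v - 2)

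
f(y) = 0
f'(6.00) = 0.00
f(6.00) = 0.00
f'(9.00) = 0.00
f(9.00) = 0.00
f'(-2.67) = 0.00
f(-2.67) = 0.00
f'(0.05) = 0.00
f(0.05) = 0.00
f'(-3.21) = 0.00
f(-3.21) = 0.00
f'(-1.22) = 0.00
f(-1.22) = 0.00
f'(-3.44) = 0.00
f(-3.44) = 0.00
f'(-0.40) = 0.00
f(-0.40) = 0.00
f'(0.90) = 0.00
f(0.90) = 0.00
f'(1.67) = 0.00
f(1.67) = 0.00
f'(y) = 0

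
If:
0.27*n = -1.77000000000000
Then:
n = -6.56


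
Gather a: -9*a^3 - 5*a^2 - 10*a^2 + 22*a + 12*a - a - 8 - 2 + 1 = -9*a^3 - 15*a^2 + 33*a - 9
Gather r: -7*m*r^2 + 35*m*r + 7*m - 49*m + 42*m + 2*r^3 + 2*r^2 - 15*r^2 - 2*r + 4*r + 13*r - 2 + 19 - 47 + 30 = 2*r^3 + r^2*(-7*m - 13) + r*(35*m + 15)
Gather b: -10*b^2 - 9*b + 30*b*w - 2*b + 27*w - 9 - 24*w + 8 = -10*b^2 + b*(30*w - 11) + 3*w - 1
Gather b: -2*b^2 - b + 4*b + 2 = -2*b^2 + 3*b + 2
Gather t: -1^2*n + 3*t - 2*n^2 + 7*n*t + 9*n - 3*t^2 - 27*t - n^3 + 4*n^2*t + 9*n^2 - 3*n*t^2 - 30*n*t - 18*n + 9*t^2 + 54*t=-n^3 + 7*n^2 - 10*n + t^2*(6 - 3*n) + t*(4*n^2 - 23*n + 30)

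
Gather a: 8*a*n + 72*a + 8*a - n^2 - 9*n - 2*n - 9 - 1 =a*(8*n + 80) - n^2 - 11*n - 10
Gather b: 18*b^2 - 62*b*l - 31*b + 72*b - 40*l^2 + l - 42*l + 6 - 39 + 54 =18*b^2 + b*(41 - 62*l) - 40*l^2 - 41*l + 21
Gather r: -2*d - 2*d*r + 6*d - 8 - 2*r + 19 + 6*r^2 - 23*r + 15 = 4*d + 6*r^2 + r*(-2*d - 25) + 26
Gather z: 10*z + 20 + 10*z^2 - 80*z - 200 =10*z^2 - 70*z - 180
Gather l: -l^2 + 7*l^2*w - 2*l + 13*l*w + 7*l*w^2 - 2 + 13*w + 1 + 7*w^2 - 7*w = l^2*(7*w - 1) + l*(7*w^2 + 13*w - 2) + 7*w^2 + 6*w - 1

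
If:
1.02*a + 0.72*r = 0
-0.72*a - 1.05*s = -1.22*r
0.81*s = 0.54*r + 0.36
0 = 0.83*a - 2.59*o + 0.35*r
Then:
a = -0.32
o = -0.04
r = 0.45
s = 0.75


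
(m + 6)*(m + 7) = m^2 + 13*m + 42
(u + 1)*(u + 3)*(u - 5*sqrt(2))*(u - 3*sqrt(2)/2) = u^4 - 13*sqrt(2)*u^3/2 + 4*u^3 - 26*sqrt(2)*u^2 + 18*u^2 - 39*sqrt(2)*u/2 + 60*u + 45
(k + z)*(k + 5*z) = k^2 + 6*k*z + 5*z^2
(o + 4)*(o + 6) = o^2 + 10*o + 24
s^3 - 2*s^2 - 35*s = s*(s - 7)*(s + 5)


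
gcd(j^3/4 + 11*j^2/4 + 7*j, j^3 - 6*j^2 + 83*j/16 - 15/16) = 1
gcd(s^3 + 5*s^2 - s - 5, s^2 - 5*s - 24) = 1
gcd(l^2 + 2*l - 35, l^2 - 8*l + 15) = l - 5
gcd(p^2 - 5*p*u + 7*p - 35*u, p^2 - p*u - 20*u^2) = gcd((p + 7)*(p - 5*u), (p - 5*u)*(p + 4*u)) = p - 5*u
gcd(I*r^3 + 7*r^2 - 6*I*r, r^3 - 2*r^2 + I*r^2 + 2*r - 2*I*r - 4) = r - I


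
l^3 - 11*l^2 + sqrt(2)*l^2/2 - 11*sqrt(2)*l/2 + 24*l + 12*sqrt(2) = (l - 8)*(l - 3)*(l + sqrt(2)/2)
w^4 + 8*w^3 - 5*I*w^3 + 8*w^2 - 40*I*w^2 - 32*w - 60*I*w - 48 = (w + 2)*(w + 6)*(w - 4*I)*(w - I)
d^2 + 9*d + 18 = (d + 3)*(d + 6)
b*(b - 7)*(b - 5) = b^3 - 12*b^2 + 35*b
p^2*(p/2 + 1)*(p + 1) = p^4/2 + 3*p^3/2 + p^2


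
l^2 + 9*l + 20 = (l + 4)*(l + 5)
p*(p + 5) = p^2 + 5*p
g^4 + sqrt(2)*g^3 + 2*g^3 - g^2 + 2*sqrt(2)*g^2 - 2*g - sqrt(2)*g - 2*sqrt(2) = (g - 1)*(g + 1)*(g + 2)*(g + sqrt(2))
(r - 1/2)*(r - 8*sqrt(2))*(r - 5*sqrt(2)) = r^3 - 13*sqrt(2)*r^2 - r^2/2 + 13*sqrt(2)*r/2 + 80*r - 40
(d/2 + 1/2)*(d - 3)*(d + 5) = d^3/2 + 3*d^2/2 - 13*d/2 - 15/2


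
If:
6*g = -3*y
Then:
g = -y/2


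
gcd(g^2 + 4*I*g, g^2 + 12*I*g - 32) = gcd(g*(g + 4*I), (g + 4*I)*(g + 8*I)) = g + 4*I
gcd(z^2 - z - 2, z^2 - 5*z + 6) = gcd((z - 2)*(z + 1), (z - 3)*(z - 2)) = z - 2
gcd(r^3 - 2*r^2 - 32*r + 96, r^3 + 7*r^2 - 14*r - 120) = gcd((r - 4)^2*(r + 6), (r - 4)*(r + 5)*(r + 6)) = r^2 + 2*r - 24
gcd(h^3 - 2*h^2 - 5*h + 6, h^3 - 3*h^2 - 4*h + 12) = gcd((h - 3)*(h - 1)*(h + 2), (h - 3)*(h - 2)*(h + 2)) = h^2 - h - 6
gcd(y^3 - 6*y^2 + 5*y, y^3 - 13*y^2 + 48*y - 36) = y - 1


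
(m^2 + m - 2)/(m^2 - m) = (m + 2)/m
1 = 1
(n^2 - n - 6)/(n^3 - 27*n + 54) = (n + 2)/(n^2 + 3*n - 18)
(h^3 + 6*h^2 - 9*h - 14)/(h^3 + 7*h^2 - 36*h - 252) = (h^2 - h - 2)/(h^2 - 36)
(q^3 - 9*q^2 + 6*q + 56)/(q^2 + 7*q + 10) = (q^2 - 11*q + 28)/(q + 5)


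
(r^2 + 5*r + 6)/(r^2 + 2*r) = (r + 3)/r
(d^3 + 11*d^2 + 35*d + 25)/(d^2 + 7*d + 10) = (d^2 + 6*d + 5)/(d + 2)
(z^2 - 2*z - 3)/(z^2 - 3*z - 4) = (z - 3)/(z - 4)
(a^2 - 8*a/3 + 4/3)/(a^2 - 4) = (a - 2/3)/(a + 2)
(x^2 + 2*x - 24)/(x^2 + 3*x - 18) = (x - 4)/(x - 3)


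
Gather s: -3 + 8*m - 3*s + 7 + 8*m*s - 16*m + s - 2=-8*m + s*(8*m - 2) + 2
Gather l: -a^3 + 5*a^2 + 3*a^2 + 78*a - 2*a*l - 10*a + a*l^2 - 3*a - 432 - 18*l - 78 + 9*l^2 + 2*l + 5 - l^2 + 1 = -a^3 + 8*a^2 + 65*a + l^2*(a + 8) + l*(-2*a - 16) - 504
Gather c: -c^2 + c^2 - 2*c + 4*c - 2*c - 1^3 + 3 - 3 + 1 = 0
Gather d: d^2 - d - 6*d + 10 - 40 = d^2 - 7*d - 30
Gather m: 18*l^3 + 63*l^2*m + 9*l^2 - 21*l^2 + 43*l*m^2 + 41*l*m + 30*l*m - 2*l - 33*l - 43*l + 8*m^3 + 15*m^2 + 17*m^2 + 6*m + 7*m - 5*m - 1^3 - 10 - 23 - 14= 18*l^3 - 12*l^2 - 78*l + 8*m^3 + m^2*(43*l + 32) + m*(63*l^2 + 71*l + 8) - 48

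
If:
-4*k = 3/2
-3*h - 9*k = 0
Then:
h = 9/8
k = -3/8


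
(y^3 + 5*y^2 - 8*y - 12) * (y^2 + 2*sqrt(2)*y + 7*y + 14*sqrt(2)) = y^5 + 2*sqrt(2)*y^4 + 12*y^4 + 27*y^3 + 24*sqrt(2)*y^3 - 68*y^2 + 54*sqrt(2)*y^2 - 136*sqrt(2)*y - 84*y - 168*sqrt(2)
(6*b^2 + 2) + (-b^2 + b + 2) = 5*b^2 + b + 4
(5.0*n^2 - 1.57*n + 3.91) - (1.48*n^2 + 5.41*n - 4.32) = 3.52*n^2 - 6.98*n + 8.23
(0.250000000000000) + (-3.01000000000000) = -2.76000000000000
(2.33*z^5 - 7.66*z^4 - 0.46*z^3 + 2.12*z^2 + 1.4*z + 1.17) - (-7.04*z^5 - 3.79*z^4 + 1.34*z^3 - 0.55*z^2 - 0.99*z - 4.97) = 9.37*z^5 - 3.87*z^4 - 1.8*z^3 + 2.67*z^2 + 2.39*z + 6.14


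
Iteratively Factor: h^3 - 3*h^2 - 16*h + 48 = (h - 4)*(h^2 + h - 12) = (h - 4)*(h + 4)*(h - 3)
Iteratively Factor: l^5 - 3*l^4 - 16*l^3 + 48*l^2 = (l - 4)*(l^4 + l^3 - 12*l^2) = (l - 4)*(l - 3)*(l^3 + 4*l^2) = l*(l - 4)*(l - 3)*(l^2 + 4*l) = l^2*(l - 4)*(l - 3)*(l + 4)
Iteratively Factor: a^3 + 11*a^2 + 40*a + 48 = (a + 4)*(a^2 + 7*a + 12) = (a + 3)*(a + 4)*(a + 4)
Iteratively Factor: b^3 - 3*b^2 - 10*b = (b + 2)*(b^2 - 5*b) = (b - 5)*(b + 2)*(b)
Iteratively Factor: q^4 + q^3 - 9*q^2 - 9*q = (q)*(q^3 + q^2 - 9*q - 9) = q*(q - 3)*(q^2 + 4*q + 3) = q*(q - 3)*(q + 3)*(q + 1)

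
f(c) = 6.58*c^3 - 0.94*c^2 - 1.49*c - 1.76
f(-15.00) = -22398.41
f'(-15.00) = 4468.21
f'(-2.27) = 104.50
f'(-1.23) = 30.69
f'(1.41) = 35.10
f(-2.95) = -174.47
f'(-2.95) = 175.84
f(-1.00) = -7.79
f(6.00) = 1376.74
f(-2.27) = -80.19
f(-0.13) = -1.60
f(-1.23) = -13.59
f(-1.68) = -33.11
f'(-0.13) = -0.91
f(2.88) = 143.33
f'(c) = 19.74*c^2 - 1.88*c - 1.49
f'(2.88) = 156.83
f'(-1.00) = 20.13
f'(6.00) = 697.87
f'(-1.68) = 57.38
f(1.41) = 12.72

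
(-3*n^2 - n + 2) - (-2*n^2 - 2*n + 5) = -n^2 + n - 3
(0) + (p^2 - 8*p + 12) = p^2 - 8*p + 12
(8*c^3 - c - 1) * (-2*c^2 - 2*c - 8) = -16*c^5 - 16*c^4 - 62*c^3 + 4*c^2 + 10*c + 8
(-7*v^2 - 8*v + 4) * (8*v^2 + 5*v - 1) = -56*v^4 - 99*v^3 - v^2 + 28*v - 4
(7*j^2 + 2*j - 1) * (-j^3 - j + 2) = -7*j^5 - 2*j^4 - 6*j^3 + 12*j^2 + 5*j - 2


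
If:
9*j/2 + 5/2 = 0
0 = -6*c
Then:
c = 0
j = -5/9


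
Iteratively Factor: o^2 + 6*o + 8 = (o + 2)*(o + 4)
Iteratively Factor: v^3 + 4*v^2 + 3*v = (v + 1)*(v^2 + 3*v) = v*(v + 1)*(v + 3)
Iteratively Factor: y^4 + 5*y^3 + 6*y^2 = (y)*(y^3 + 5*y^2 + 6*y) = y*(y + 3)*(y^2 + 2*y) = y^2*(y + 3)*(y + 2)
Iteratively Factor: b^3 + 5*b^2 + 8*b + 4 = (b + 1)*(b^2 + 4*b + 4) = (b + 1)*(b + 2)*(b + 2)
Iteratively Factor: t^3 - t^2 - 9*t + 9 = (t - 3)*(t^2 + 2*t - 3) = (t - 3)*(t + 3)*(t - 1)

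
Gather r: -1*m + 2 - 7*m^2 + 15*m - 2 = -7*m^2 + 14*m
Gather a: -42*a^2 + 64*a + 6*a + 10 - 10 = -42*a^2 + 70*a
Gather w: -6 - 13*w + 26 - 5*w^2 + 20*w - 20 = -5*w^2 + 7*w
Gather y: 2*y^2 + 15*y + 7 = 2*y^2 + 15*y + 7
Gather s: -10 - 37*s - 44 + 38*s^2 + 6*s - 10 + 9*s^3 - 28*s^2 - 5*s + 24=9*s^3 + 10*s^2 - 36*s - 40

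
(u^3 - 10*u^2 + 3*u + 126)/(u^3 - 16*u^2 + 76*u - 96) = (u^2 - 4*u - 21)/(u^2 - 10*u + 16)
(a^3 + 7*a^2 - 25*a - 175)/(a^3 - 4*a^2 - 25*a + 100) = (a + 7)/(a - 4)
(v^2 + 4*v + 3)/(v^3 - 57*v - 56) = (v + 3)/(v^2 - v - 56)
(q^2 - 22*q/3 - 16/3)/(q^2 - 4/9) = 3*(q - 8)/(3*q - 2)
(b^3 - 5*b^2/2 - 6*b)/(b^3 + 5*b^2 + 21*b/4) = 2*(b - 4)/(2*b + 7)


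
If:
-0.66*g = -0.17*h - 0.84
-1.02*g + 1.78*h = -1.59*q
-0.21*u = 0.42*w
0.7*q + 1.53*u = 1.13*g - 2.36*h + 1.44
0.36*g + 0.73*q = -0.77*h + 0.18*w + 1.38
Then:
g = 1.86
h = 2.27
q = -1.35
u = -0.57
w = 0.29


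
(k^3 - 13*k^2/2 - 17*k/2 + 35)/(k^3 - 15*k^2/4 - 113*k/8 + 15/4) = 4*(k^2 - 9*k + 14)/(4*k^2 - 25*k + 6)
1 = 1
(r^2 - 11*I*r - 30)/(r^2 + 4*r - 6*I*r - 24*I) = (r - 5*I)/(r + 4)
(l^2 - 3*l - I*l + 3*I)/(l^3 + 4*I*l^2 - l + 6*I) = (l - 3)/(l^2 + 5*I*l - 6)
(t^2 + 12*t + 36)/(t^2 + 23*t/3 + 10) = 3*(t + 6)/(3*t + 5)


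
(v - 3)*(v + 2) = v^2 - v - 6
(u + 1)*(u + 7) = u^2 + 8*u + 7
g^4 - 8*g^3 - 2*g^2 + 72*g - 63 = (g - 7)*(g - 3)*(g - 1)*(g + 3)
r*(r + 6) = r^2 + 6*r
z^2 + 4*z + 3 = (z + 1)*(z + 3)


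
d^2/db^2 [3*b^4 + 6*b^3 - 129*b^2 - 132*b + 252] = 36*b^2 + 36*b - 258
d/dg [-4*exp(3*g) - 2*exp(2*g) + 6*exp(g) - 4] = (-12*exp(2*g) - 4*exp(g) + 6)*exp(g)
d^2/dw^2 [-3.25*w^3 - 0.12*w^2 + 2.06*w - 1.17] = -19.5*w - 0.24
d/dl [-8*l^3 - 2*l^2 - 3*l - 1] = -24*l^2 - 4*l - 3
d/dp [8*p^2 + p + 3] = 16*p + 1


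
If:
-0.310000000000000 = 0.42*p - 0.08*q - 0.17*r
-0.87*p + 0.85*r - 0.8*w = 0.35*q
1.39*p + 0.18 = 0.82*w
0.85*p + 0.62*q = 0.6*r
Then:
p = 0.71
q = 1.71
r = 2.78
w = 1.43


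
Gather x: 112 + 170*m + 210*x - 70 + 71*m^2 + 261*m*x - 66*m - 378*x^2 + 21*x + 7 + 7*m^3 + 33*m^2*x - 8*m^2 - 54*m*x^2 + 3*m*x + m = 7*m^3 + 63*m^2 + 105*m + x^2*(-54*m - 378) + x*(33*m^2 + 264*m + 231) + 49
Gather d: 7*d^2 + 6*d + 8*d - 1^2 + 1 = 7*d^2 + 14*d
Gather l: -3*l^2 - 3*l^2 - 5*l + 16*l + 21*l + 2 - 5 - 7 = -6*l^2 + 32*l - 10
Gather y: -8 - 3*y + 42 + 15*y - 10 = 12*y + 24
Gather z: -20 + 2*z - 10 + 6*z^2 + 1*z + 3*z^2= 9*z^2 + 3*z - 30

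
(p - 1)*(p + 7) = p^2 + 6*p - 7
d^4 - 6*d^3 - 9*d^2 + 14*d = d*(d - 7)*(d - 1)*(d + 2)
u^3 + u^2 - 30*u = u*(u - 5)*(u + 6)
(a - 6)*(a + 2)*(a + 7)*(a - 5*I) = a^4 + 3*a^3 - 5*I*a^3 - 40*a^2 - 15*I*a^2 - 84*a + 200*I*a + 420*I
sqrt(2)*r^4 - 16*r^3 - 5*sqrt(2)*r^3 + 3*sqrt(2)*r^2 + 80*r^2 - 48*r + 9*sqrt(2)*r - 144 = (r - 3)^2*(r - 8*sqrt(2))*(sqrt(2)*r + sqrt(2))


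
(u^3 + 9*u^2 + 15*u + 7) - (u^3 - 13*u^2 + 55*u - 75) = 22*u^2 - 40*u + 82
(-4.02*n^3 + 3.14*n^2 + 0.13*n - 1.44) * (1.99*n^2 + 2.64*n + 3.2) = -7.9998*n^5 - 4.3642*n^4 - 4.3157*n^3 + 7.5256*n^2 - 3.3856*n - 4.608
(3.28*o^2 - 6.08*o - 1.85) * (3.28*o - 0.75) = 10.7584*o^3 - 22.4024*o^2 - 1.508*o + 1.3875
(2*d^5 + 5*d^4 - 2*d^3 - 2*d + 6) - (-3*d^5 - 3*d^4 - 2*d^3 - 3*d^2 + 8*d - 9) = 5*d^5 + 8*d^4 + 3*d^2 - 10*d + 15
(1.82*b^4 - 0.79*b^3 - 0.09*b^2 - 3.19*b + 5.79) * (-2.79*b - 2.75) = -5.0778*b^5 - 2.8009*b^4 + 2.4236*b^3 + 9.1476*b^2 - 7.3816*b - 15.9225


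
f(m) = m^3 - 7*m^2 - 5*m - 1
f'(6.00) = 19.00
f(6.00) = -67.00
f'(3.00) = -20.00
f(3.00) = -52.00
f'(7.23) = 50.60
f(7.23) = -25.13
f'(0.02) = -5.28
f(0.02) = -1.10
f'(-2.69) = 54.37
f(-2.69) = -57.67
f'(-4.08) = 102.06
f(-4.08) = -165.04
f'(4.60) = -5.92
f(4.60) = -74.78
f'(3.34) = -18.29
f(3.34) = -58.53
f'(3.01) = -19.96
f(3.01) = -52.20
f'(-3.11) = 67.56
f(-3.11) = -83.23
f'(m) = 3*m^2 - 14*m - 5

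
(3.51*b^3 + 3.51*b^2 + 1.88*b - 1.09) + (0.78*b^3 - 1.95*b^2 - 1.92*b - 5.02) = 4.29*b^3 + 1.56*b^2 - 0.04*b - 6.11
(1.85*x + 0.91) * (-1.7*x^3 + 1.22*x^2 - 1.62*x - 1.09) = -3.145*x^4 + 0.71*x^3 - 1.8868*x^2 - 3.4907*x - 0.9919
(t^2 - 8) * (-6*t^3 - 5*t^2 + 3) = -6*t^5 - 5*t^4 + 48*t^3 + 43*t^2 - 24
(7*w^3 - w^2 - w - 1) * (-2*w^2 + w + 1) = -14*w^5 + 9*w^4 + 8*w^3 - 2*w - 1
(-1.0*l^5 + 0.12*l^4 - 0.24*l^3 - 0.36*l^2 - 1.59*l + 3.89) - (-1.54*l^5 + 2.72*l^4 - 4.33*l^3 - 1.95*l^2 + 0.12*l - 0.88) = 0.54*l^5 - 2.6*l^4 + 4.09*l^3 + 1.59*l^2 - 1.71*l + 4.77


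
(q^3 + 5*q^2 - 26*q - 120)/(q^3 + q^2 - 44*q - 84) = (q^2 - q - 20)/(q^2 - 5*q - 14)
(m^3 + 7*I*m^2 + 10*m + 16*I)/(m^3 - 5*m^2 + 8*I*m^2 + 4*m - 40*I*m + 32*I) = (m^2 - I*m + 2)/(m^2 - 5*m + 4)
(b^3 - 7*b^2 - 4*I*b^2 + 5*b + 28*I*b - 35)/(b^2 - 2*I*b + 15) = (b^2 + b*(-7 + I) - 7*I)/(b + 3*I)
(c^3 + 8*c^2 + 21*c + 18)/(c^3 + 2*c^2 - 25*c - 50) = (c^2 + 6*c + 9)/(c^2 - 25)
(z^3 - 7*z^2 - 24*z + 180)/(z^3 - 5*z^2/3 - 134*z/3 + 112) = 3*(z^2 - z - 30)/(3*z^2 + 13*z - 56)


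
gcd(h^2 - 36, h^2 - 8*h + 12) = h - 6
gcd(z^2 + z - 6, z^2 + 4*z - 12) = z - 2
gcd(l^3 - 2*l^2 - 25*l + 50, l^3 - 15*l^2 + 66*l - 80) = l^2 - 7*l + 10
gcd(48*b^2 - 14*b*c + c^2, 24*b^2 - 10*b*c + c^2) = 6*b - c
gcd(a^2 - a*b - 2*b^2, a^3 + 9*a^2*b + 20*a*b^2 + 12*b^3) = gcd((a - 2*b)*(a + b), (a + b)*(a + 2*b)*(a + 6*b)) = a + b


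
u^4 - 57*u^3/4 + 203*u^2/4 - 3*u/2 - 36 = (u - 8)*(u - 6)*(u - 1)*(u + 3/4)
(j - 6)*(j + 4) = j^2 - 2*j - 24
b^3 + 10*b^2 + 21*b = b*(b + 3)*(b + 7)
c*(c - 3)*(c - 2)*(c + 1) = c^4 - 4*c^3 + c^2 + 6*c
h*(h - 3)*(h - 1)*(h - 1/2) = h^4 - 9*h^3/2 + 5*h^2 - 3*h/2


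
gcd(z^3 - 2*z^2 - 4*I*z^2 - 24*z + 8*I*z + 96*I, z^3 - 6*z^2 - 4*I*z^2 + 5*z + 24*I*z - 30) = z - 6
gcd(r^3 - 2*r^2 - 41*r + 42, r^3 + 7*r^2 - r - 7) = r - 1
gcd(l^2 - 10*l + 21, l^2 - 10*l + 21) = l^2 - 10*l + 21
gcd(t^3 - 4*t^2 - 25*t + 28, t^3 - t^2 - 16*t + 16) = t^2 + 3*t - 4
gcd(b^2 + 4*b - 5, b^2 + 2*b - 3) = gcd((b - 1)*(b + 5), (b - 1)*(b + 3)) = b - 1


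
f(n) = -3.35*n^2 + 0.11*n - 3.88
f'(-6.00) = 40.31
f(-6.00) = -125.14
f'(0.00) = 0.11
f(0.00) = -3.88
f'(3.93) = -26.22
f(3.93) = -55.19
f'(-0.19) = 1.38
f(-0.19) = -4.02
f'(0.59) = -3.84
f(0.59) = -4.98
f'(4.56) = -30.44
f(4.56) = -73.04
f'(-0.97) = 6.61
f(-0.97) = -7.14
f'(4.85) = -32.38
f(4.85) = -82.15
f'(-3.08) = 20.75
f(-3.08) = -36.00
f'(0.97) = -6.39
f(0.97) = -6.93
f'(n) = 0.11 - 6.7*n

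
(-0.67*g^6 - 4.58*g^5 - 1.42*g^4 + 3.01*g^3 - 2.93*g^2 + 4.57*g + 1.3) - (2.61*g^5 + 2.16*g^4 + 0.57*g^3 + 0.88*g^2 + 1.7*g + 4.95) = -0.67*g^6 - 7.19*g^5 - 3.58*g^4 + 2.44*g^3 - 3.81*g^2 + 2.87*g - 3.65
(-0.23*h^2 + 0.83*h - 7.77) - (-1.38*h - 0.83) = -0.23*h^2 + 2.21*h - 6.94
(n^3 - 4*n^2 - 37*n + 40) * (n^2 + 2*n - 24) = n^5 - 2*n^4 - 69*n^3 + 62*n^2 + 968*n - 960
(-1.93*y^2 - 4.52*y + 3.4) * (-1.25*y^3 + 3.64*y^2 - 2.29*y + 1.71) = 2.4125*y^5 - 1.3752*y^4 - 16.2831*y^3 + 19.4265*y^2 - 15.5152*y + 5.814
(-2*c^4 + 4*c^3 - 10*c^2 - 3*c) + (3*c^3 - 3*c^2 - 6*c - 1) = -2*c^4 + 7*c^3 - 13*c^2 - 9*c - 1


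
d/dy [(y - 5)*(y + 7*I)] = 2*y - 5 + 7*I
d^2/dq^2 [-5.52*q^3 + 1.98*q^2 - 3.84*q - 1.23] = 3.96 - 33.12*q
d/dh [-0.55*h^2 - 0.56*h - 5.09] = -1.1*h - 0.56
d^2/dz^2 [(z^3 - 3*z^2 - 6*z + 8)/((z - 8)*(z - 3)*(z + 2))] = 4*(3*z^3 - 30*z^2 + 114*z - 178)/(z^6 - 33*z^5 + 435*z^4 - 2915*z^3 + 10440*z^2 - 19008*z + 13824)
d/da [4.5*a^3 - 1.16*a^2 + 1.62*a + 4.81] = 13.5*a^2 - 2.32*a + 1.62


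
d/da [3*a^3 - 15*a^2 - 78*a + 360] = 9*a^2 - 30*a - 78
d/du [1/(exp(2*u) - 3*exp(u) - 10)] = (3 - 2*exp(u))*exp(u)/(-exp(2*u) + 3*exp(u) + 10)^2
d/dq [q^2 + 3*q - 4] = 2*q + 3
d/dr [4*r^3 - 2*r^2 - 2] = 4*r*(3*r - 1)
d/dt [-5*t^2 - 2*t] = -10*t - 2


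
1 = 1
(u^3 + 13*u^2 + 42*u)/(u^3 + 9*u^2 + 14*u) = (u + 6)/(u + 2)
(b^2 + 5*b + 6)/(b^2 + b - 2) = (b + 3)/(b - 1)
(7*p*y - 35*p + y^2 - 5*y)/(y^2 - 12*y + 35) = (7*p + y)/(y - 7)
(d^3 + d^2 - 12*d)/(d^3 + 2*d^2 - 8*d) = (d - 3)/(d - 2)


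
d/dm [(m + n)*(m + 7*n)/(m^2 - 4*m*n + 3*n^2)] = 4*n*(-3*m^2 - 2*m*n + 13*n^2)/(m^4 - 8*m^3*n + 22*m^2*n^2 - 24*m*n^3 + 9*n^4)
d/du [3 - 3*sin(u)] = -3*cos(u)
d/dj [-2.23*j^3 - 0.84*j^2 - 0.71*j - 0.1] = -6.69*j^2 - 1.68*j - 0.71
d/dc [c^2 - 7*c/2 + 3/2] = 2*c - 7/2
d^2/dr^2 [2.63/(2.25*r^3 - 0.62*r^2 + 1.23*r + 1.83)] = ((3.2612 - 35.505*r)*(2.25*r^3 - 0.62*r^2 + 1.23*r + 1.83) + 2.63*(6.75*r^2 - 1.24*r + 1.23)*(13.5*r^2 - 2.48*r + 2.46))/(2.25*r^3 - 0.62*r^2 + 1.23*r + 1.83)^3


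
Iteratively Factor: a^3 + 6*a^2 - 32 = (a - 2)*(a^2 + 8*a + 16) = (a - 2)*(a + 4)*(a + 4)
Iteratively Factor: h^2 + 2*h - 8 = (h + 4)*(h - 2)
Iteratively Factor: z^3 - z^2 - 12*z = (z + 3)*(z^2 - 4*z) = (z - 4)*(z + 3)*(z)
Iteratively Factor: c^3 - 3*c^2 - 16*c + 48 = (c - 4)*(c^2 + c - 12) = (c - 4)*(c + 4)*(c - 3)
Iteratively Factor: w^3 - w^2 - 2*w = (w)*(w^2 - w - 2) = w*(w - 2)*(w + 1)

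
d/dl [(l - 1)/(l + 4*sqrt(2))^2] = (-l + 2 + 4*sqrt(2))/(l + 4*sqrt(2))^3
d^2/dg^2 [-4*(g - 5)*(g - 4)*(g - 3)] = 96 - 24*g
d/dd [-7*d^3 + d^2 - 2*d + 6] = -21*d^2 + 2*d - 2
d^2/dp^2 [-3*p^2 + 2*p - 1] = -6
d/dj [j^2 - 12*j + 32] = 2*j - 12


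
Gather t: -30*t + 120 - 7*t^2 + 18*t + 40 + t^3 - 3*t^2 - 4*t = t^3 - 10*t^2 - 16*t + 160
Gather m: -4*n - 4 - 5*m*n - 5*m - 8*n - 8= m*(-5*n - 5) - 12*n - 12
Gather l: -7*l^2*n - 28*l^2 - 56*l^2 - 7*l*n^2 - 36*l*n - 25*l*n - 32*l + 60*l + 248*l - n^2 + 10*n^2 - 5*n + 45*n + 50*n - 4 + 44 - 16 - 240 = l^2*(-7*n - 84) + l*(-7*n^2 - 61*n + 276) + 9*n^2 + 90*n - 216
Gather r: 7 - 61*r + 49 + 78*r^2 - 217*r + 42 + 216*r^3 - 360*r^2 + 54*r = 216*r^3 - 282*r^2 - 224*r + 98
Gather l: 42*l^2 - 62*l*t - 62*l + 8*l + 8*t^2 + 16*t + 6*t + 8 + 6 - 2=42*l^2 + l*(-62*t - 54) + 8*t^2 + 22*t + 12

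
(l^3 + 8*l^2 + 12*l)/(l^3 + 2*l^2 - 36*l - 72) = l/(l - 6)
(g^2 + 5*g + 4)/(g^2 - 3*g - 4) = (g + 4)/(g - 4)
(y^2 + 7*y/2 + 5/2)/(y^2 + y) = (y + 5/2)/y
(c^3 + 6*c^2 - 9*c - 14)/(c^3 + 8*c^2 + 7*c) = (c - 2)/c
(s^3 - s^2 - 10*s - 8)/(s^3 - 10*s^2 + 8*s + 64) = (s + 1)/(s - 8)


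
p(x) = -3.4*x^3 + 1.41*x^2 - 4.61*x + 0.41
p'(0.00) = -4.61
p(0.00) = 0.41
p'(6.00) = -354.89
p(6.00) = -710.89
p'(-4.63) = -236.32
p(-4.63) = 389.44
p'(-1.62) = -35.95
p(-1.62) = 26.03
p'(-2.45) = -72.74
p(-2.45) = 70.17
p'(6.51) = -418.53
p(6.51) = -907.89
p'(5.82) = -333.70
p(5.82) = -648.93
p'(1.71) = -29.61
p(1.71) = -20.35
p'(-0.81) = -13.59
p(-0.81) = 6.88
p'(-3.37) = -129.95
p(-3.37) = 162.09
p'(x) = -10.2*x^2 + 2.82*x - 4.61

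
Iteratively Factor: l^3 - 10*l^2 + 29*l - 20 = (l - 5)*(l^2 - 5*l + 4) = (l - 5)*(l - 4)*(l - 1)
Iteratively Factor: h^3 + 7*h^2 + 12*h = (h)*(h^2 + 7*h + 12) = h*(h + 4)*(h + 3)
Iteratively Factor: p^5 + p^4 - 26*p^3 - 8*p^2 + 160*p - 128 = (p + 4)*(p^4 - 3*p^3 - 14*p^2 + 48*p - 32) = (p - 4)*(p + 4)*(p^3 + p^2 - 10*p + 8) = (p - 4)*(p - 1)*(p + 4)*(p^2 + 2*p - 8) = (p - 4)*(p - 1)*(p + 4)^2*(p - 2)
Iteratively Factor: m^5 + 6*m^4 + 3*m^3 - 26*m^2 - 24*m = (m - 2)*(m^4 + 8*m^3 + 19*m^2 + 12*m) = (m - 2)*(m + 1)*(m^3 + 7*m^2 + 12*m) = (m - 2)*(m + 1)*(m + 4)*(m^2 + 3*m) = (m - 2)*(m + 1)*(m + 3)*(m + 4)*(m)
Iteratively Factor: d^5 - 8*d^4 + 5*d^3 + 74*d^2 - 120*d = (d - 2)*(d^4 - 6*d^3 - 7*d^2 + 60*d) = (d - 5)*(d - 2)*(d^3 - d^2 - 12*d) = d*(d - 5)*(d - 2)*(d^2 - d - 12) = d*(d - 5)*(d - 2)*(d + 3)*(d - 4)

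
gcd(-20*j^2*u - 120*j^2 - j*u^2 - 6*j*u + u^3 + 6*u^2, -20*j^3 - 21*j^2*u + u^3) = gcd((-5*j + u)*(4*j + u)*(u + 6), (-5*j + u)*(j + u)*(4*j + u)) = -20*j^2 - j*u + u^2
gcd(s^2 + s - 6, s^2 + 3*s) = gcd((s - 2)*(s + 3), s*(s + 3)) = s + 3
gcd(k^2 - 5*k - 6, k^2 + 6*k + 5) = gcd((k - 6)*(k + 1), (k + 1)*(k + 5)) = k + 1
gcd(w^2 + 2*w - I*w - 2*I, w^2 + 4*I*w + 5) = w - I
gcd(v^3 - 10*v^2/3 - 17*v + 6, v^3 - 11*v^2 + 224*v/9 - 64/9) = v - 1/3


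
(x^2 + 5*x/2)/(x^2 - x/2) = (2*x + 5)/(2*x - 1)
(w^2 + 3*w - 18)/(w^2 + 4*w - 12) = (w - 3)/(w - 2)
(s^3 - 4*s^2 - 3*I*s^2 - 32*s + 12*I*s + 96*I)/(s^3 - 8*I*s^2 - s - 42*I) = (s^2 - 4*s - 32)/(s^2 - 5*I*s + 14)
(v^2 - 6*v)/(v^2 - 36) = v/(v + 6)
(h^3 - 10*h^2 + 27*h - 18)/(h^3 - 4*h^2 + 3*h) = (h - 6)/h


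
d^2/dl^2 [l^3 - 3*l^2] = 6*l - 6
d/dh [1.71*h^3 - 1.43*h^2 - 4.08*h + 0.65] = 5.13*h^2 - 2.86*h - 4.08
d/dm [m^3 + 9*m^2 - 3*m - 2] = 3*m^2 + 18*m - 3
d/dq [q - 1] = 1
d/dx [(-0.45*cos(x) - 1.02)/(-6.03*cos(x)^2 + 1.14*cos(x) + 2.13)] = (2.7135*cos(x)^2 + 12.3012*cos(x) - 0.2043)*sin(x)/(36.3609*cos(x)^4 - 13.7484*cos(x)^3 - 24.3882*cos(x)^2 + 4.8564*cos(x) + 4.5369)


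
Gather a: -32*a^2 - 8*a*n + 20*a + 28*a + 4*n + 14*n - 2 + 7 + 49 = -32*a^2 + a*(48 - 8*n) + 18*n + 54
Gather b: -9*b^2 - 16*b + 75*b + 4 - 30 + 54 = -9*b^2 + 59*b + 28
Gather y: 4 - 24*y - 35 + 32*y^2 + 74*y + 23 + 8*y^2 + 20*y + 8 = 40*y^2 + 70*y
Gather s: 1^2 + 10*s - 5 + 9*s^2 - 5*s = 9*s^2 + 5*s - 4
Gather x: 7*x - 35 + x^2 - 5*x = x^2 + 2*x - 35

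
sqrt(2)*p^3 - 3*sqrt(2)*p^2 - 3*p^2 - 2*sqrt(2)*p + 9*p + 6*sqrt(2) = (p - 3)*(p - 2*sqrt(2))*(sqrt(2)*p + 1)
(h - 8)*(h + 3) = h^2 - 5*h - 24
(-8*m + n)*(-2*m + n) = 16*m^2 - 10*m*n + n^2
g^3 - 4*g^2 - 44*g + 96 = (g - 8)*(g - 2)*(g + 6)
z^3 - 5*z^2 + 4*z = z*(z - 4)*(z - 1)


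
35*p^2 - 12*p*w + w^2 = (-7*p + w)*(-5*p + w)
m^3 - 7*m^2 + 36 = (m - 6)*(m - 3)*(m + 2)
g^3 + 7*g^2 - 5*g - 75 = (g - 3)*(g + 5)^2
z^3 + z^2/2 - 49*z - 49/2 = (z - 7)*(z + 1/2)*(z + 7)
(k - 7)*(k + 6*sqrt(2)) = k^2 - 7*k + 6*sqrt(2)*k - 42*sqrt(2)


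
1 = 1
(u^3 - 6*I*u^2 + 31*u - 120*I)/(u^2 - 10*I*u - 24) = (-u^3 + 6*I*u^2 - 31*u + 120*I)/(-u^2 + 10*I*u + 24)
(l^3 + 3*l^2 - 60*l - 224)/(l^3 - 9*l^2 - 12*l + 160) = (l + 7)/(l - 5)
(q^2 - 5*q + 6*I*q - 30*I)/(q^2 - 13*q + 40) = (q + 6*I)/(q - 8)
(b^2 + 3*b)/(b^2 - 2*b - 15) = b/(b - 5)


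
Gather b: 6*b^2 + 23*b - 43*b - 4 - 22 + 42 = 6*b^2 - 20*b + 16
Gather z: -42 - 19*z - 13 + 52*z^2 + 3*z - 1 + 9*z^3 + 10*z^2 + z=9*z^3 + 62*z^2 - 15*z - 56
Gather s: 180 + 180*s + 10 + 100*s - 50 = 280*s + 140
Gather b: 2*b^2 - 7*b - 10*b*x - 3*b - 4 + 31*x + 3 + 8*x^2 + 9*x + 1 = 2*b^2 + b*(-10*x - 10) + 8*x^2 + 40*x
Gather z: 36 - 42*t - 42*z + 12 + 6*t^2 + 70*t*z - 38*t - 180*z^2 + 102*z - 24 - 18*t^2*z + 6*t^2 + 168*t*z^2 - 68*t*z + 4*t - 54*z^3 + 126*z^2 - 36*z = 12*t^2 - 76*t - 54*z^3 + z^2*(168*t - 54) + z*(-18*t^2 + 2*t + 24) + 24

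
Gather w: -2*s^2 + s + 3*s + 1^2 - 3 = -2*s^2 + 4*s - 2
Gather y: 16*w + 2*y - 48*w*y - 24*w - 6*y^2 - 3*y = -8*w - 6*y^2 + y*(-48*w - 1)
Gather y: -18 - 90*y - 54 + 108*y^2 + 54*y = 108*y^2 - 36*y - 72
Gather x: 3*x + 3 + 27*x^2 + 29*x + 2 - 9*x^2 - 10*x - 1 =18*x^2 + 22*x + 4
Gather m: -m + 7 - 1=6 - m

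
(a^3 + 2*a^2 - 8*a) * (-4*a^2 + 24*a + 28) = -4*a^5 + 16*a^4 + 108*a^3 - 136*a^2 - 224*a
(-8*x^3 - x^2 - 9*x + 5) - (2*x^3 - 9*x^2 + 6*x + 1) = -10*x^3 + 8*x^2 - 15*x + 4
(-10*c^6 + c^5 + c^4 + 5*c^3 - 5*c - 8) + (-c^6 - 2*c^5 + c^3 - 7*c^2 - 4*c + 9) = -11*c^6 - c^5 + c^4 + 6*c^3 - 7*c^2 - 9*c + 1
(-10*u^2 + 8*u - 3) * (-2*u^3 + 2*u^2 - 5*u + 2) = 20*u^5 - 36*u^4 + 72*u^3 - 66*u^2 + 31*u - 6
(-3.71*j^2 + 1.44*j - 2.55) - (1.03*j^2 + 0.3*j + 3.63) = -4.74*j^2 + 1.14*j - 6.18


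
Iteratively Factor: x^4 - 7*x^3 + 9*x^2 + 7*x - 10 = (x - 1)*(x^3 - 6*x^2 + 3*x + 10) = (x - 1)*(x + 1)*(x^2 - 7*x + 10) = (x - 5)*(x - 1)*(x + 1)*(x - 2)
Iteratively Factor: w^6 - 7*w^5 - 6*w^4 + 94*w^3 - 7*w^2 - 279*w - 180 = (w + 1)*(w^5 - 8*w^4 + 2*w^3 + 92*w^2 - 99*w - 180) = (w - 4)*(w + 1)*(w^4 - 4*w^3 - 14*w^2 + 36*w + 45) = (w - 5)*(w - 4)*(w + 1)*(w^3 + w^2 - 9*w - 9) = (w - 5)*(w - 4)*(w - 3)*(w + 1)*(w^2 + 4*w + 3) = (w - 5)*(w - 4)*(w - 3)*(w + 1)^2*(w + 3)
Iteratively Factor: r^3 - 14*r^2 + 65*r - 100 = (r - 5)*(r^2 - 9*r + 20) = (r - 5)^2*(r - 4)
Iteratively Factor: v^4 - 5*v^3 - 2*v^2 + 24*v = (v - 3)*(v^3 - 2*v^2 - 8*v) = v*(v - 3)*(v^2 - 2*v - 8) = v*(v - 3)*(v + 2)*(v - 4)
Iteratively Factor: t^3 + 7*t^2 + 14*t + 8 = (t + 2)*(t^2 + 5*t + 4) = (t + 1)*(t + 2)*(t + 4)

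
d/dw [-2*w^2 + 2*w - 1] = 2 - 4*w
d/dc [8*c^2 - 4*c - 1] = 16*c - 4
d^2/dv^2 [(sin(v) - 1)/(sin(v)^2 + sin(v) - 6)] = (-9*sin(v)^5 + 5*sin(v)^4 + 13*sin(v)^2 - 73*sin(v)/4 + 21*sin(3*v)/4 + sin(5*v)/2 - 2)/((sin(v) - 2)^3*(sin(v) + 3)^3)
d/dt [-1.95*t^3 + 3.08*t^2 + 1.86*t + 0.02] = -5.85*t^2 + 6.16*t + 1.86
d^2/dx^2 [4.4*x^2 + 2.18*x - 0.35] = 8.80000000000000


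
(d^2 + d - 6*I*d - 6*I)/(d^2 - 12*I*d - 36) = (d + 1)/(d - 6*I)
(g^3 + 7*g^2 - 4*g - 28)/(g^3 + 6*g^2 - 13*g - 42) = (g - 2)/(g - 3)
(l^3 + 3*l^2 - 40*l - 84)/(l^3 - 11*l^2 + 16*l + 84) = (l + 7)/(l - 7)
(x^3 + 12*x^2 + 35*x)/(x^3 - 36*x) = (x^2 + 12*x + 35)/(x^2 - 36)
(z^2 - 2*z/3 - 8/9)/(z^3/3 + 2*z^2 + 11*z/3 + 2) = (9*z^2 - 6*z - 8)/(3*(z^3 + 6*z^2 + 11*z + 6))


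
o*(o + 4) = o^2 + 4*o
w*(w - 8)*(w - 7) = w^3 - 15*w^2 + 56*w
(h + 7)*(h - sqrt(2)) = h^2 - sqrt(2)*h + 7*h - 7*sqrt(2)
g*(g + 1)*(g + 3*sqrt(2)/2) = g^3 + g^2 + 3*sqrt(2)*g^2/2 + 3*sqrt(2)*g/2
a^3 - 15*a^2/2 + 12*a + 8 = (a - 4)^2*(a + 1/2)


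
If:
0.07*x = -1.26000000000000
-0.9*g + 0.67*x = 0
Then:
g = -13.40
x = -18.00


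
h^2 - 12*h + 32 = (h - 8)*(h - 4)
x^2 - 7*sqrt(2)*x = x*(x - 7*sqrt(2))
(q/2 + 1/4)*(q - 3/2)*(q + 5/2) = q^3/2 + 3*q^2/4 - 13*q/8 - 15/16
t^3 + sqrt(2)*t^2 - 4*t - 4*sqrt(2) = (t - 2)*(t + 2)*(t + sqrt(2))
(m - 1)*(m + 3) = m^2 + 2*m - 3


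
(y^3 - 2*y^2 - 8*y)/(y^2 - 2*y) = (y^2 - 2*y - 8)/(y - 2)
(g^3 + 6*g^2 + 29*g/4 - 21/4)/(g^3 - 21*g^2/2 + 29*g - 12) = (2*g^2 + 13*g + 21)/(2*(g^2 - 10*g + 24))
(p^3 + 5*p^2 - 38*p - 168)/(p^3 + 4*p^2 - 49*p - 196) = (p - 6)/(p - 7)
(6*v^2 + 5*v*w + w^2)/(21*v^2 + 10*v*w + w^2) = (2*v + w)/(7*v + w)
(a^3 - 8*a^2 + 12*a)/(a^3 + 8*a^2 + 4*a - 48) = a*(a - 6)/(a^2 + 10*a + 24)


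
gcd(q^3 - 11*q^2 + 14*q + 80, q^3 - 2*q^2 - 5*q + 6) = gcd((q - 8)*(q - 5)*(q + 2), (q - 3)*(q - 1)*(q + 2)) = q + 2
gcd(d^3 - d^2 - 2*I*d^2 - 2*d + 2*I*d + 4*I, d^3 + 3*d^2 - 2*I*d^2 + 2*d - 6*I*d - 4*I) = d^2 + d*(1 - 2*I) - 2*I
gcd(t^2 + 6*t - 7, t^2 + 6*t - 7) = t^2 + 6*t - 7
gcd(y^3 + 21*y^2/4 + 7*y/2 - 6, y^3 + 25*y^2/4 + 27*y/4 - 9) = y^2 + 13*y/4 - 3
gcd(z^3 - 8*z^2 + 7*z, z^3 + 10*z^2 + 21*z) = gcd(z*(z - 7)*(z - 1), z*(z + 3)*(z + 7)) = z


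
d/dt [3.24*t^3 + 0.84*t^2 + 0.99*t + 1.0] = 9.72*t^2 + 1.68*t + 0.99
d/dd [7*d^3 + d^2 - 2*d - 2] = 21*d^2 + 2*d - 2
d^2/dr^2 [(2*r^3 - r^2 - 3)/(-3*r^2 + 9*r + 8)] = 2*(-183*r^3 - 279*r^2 - 627*r + 379)/(27*r^6 - 243*r^5 + 513*r^4 + 567*r^3 - 1368*r^2 - 1728*r - 512)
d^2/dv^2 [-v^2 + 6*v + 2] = -2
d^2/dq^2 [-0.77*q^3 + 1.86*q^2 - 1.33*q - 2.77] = 3.72 - 4.62*q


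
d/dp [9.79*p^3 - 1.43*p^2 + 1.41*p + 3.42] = 29.37*p^2 - 2.86*p + 1.41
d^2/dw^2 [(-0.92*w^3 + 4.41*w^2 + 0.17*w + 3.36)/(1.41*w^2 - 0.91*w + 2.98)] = (18.200504*w^3 - 56.130396*w^2 - 79.17294*w + 56.575876)/(2.803221*w^6 - 5.427513*w^5 + 21.276477*w^4 - 23.695399*w^3 + 44.967306*w^2 - 24.243492*w + 26.463592)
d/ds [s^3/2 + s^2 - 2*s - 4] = 3*s^2/2 + 2*s - 2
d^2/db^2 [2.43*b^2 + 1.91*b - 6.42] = 4.86000000000000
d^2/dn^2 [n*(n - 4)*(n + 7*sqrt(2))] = 6*n - 8 + 14*sqrt(2)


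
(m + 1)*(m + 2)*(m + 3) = m^3 + 6*m^2 + 11*m + 6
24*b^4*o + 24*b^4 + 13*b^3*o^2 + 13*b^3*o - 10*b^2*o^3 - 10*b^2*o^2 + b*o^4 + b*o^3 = (-8*b + o)*(-3*b + o)*(b + o)*(b*o + b)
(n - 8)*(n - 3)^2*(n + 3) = n^4 - 11*n^3 + 15*n^2 + 99*n - 216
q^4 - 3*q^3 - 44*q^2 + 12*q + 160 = (q - 8)*(q - 2)*(q + 2)*(q + 5)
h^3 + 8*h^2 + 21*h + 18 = (h + 2)*(h + 3)^2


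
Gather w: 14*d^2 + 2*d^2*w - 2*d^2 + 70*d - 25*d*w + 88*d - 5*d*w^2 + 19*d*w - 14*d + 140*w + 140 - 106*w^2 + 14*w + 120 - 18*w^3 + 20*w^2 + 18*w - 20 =12*d^2 + 144*d - 18*w^3 + w^2*(-5*d - 86) + w*(2*d^2 - 6*d + 172) + 240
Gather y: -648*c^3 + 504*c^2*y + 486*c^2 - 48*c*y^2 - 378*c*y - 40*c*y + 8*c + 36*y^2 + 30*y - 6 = -648*c^3 + 486*c^2 + 8*c + y^2*(36 - 48*c) + y*(504*c^2 - 418*c + 30) - 6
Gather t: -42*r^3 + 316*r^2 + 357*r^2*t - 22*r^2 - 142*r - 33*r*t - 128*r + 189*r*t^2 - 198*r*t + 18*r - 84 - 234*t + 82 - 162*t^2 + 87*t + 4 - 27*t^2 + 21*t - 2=-42*r^3 + 294*r^2 - 252*r + t^2*(189*r - 189) + t*(357*r^2 - 231*r - 126)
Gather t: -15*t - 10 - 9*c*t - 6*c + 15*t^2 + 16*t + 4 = -6*c + 15*t^2 + t*(1 - 9*c) - 6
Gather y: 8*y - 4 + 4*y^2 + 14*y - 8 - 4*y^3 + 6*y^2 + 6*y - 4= -4*y^3 + 10*y^2 + 28*y - 16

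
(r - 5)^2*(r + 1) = r^3 - 9*r^2 + 15*r + 25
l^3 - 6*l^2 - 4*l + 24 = (l - 6)*(l - 2)*(l + 2)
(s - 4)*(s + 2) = s^2 - 2*s - 8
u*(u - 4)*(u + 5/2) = u^3 - 3*u^2/2 - 10*u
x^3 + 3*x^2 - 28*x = x*(x - 4)*(x + 7)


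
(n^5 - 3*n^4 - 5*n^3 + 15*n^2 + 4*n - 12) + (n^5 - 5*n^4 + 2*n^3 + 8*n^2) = 2*n^5 - 8*n^4 - 3*n^3 + 23*n^2 + 4*n - 12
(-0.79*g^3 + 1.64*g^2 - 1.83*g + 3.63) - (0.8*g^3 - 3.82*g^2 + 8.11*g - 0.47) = -1.59*g^3 + 5.46*g^2 - 9.94*g + 4.1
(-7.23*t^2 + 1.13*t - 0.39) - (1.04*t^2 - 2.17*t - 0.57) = -8.27*t^2 + 3.3*t + 0.18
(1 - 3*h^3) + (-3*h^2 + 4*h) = -3*h^3 - 3*h^2 + 4*h + 1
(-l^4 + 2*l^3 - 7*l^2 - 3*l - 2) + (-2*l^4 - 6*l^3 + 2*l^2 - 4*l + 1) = -3*l^4 - 4*l^3 - 5*l^2 - 7*l - 1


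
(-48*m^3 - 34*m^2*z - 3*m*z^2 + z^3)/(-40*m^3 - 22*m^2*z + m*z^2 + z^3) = (-24*m^2 - 5*m*z + z^2)/(-20*m^2 - m*z + z^2)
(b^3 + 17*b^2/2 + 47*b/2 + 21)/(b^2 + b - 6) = (b^2 + 11*b/2 + 7)/(b - 2)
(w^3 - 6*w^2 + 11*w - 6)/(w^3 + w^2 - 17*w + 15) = (w - 2)/(w + 5)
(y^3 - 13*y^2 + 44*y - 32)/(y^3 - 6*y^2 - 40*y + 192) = (y - 1)/(y + 6)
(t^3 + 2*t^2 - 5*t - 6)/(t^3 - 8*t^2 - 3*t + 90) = (t^2 - t - 2)/(t^2 - 11*t + 30)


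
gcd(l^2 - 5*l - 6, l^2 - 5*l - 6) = l^2 - 5*l - 6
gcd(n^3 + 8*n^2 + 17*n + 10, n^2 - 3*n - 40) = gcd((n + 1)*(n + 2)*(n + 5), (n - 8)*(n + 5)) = n + 5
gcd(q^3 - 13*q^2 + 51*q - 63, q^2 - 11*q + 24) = q - 3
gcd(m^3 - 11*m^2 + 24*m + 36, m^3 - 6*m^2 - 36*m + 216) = m^2 - 12*m + 36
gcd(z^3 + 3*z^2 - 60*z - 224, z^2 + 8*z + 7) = z + 7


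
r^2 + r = r*(r + 1)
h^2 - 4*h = h*(h - 4)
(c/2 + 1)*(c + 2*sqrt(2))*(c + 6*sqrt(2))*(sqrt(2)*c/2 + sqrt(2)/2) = sqrt(2)*c^4/4 + 3*sqrt(2)*c^3/4 + 4*c^3 + 13*sqrt(2)*c^2/2 + 12*c^2 + 8*c + 18*sqrt(2)*c + 12*sqrt(2)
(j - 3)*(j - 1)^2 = j^3 - 5*j^2 + 7*j - 3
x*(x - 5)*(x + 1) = x^3 - 4*x^2 - 5*x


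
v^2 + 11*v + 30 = (v + 5)*(v + 6)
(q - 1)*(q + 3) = q^2 + 2*q - 3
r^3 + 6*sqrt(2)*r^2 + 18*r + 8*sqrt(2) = (r + sqrt(2))^2*(r + 4*sqrt(2))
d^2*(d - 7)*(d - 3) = d^4 - 10*d^3 + 21*d^2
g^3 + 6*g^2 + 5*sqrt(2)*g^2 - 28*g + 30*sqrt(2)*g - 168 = (g + 6)*(g - 2*sqrt(2))*(g + 7*sqrt(2))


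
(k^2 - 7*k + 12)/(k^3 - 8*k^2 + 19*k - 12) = 1/(k - 1)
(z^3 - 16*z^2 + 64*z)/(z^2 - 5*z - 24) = z*(z - 8)/(z + 3)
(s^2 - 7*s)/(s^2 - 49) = s/(s + 7)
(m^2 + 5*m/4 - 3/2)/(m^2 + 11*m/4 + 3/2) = (4*m - 3)/(4*m + 3)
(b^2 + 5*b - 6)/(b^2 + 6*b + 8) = (b^2 + 5*b - 6)/(b^2 + 6*b + 8)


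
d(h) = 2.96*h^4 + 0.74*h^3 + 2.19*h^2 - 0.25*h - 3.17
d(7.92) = 12146.27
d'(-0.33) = -1.88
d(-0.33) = -2.84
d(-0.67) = -1.65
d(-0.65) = -1.76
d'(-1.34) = -30.62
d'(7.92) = 6055.72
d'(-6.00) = -2504.05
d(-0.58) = -2.10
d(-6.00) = 3753.49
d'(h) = 11.84*h^3 + 2.22*h^2 + 4.38*h - 0.25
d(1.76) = 35.61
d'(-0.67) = -5.75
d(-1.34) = 8.86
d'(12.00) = 20831.51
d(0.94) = 1.46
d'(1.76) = 78.88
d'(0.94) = 15.66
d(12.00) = 62966.47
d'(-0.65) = -5.41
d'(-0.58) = -4.35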